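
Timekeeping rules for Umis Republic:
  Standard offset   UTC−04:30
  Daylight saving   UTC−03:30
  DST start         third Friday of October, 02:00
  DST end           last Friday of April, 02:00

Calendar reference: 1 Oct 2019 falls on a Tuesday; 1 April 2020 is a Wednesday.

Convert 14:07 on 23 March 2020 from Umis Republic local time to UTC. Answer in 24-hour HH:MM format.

1 October 2019 is a Tuesday, so the first Friday is October 4 and the third is October 18.
1 April 2020 is a Wednesday, so Fridays fall on 3, 10, 17, 24; the last is April 24.
23 March 2020 lies within the daylight-saving period (18 October 2019 – 24 April 2020), so Umis Republic is on daylight time, UTC−03:30.
14:07 local + 3h30m = 17:37 UTC.

17:37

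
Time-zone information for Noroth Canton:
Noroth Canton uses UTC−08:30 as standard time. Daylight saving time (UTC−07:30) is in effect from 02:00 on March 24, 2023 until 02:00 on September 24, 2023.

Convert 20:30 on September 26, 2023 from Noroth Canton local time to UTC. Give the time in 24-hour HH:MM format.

05:00

September 26, 2023 does not fall between 24 March and 24 September, so daylight saving is not in effect and Noroth Canton is at UTC−08:30.
20:30 local + 8h30m = 05:00 UTC (rolling into the next day, 27 September 2023).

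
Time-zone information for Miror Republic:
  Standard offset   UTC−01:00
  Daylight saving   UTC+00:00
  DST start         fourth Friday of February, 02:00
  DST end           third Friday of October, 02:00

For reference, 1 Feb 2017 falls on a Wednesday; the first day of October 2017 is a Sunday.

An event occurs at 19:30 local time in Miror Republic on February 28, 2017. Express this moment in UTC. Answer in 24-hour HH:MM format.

19:30

1 February 2017 is a Wednesday, so the first Friday is February 3 and the fourth is February 24.
1 October 2017 is a Sunday, so the first Friday is October 6 and the third is October 20.
February 28, 2017 falls between 24 February and 20 October, so daylight saving is in effect and Miror Republic is at UTC+00:00.
19:30 local − 0h = 19:30 UTC.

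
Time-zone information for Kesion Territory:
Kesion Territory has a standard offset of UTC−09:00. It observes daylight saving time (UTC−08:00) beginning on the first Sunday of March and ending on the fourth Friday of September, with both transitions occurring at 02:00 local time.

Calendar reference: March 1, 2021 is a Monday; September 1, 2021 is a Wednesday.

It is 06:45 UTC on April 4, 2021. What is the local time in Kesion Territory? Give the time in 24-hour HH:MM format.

1 March 2021 is a Monday, so the first Sunday is March 7.
1 September 2021 is a Wednesday, so the first Friday is September 3 and the fourth is September 24.
At the standard offset (UTC−09:00), 06:45 UTC − 9h = 21:45 Kesion Territory standard time (rolling into the previous day, 3 April 2021).
Daylight saving runs 7 March – 24 September; the standard-time date in Kesion Territory, April 3, 2021, is inside that window, so Kesion Territory is at UTC−08:00.
06:45 UTC − 8h = 22:45 local (rolling into the previous day, 3 April 2021).

22:45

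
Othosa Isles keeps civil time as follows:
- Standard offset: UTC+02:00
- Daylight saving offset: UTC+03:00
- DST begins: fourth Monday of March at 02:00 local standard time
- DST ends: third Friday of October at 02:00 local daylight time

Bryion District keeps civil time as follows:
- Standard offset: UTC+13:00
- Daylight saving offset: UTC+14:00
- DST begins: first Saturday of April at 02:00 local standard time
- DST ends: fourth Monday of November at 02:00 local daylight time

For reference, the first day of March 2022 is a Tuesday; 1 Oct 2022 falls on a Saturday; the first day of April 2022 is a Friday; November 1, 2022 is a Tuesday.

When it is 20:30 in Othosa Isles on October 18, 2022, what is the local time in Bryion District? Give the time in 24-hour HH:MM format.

07:30

1 March 2022 is a Tuesday, so the first Monday is March 7 and the fourth is March 28.
1 October 2022 is a Saturday, so the first Friday is October 7 and the third is October 21.
Daylight saving runs 28 March – 21 October; October 18, 2022 is inside that window, so Othosa Isles is at UTC+03:00.
20:30 Othosa Isles − 3h = 17:30 UTC.
1 April 2022 is a Friday, so the first Saturday is April 2.
1 November 2022 is a Tuesday, so the first Monday is November 7 and the fourth is November 28.
At the standard offset (UTC+13:00), 17:30 UTC + 13h = 06:30 Bryion District standard time (rolling into the next day, 19 October 2022).
Daylight saving runs 2 April – 28 November; the standard-time date in Bryion District, October 19, 2022, is inside that window, so Bryion District is at UTC+14:00.
17:30 UTC + 14h = 07:30 Bryion District (rolling into the next day, 19 October 2022).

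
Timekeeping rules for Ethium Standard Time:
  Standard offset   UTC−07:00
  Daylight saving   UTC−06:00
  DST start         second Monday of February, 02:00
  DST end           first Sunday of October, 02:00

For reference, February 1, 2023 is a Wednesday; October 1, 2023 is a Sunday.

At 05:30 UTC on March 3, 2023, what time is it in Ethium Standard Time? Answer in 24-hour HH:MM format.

23:30

1 February 2023 is a Wednesday, so the first Monday is February 6 and the second is February 13.
1 October 2023 is a Sunday, so the first Sunday is October 1.
At the standard offset (UTC−07:00), 05:30 UTC − 7h = 22:30 Ethium Standard Time standard time (rolling into the previous day, 2 March 2023).
The standard-time date in Ethium Standard Time, March 2, 2023, lies within the daylight-saving period (13 February – 1 October), so Ethium Standard Time is on daylight time, UTC−06:00.
05:30 UTC − 6h = 23:30 local (rolling into the previous day, 2 March 2023).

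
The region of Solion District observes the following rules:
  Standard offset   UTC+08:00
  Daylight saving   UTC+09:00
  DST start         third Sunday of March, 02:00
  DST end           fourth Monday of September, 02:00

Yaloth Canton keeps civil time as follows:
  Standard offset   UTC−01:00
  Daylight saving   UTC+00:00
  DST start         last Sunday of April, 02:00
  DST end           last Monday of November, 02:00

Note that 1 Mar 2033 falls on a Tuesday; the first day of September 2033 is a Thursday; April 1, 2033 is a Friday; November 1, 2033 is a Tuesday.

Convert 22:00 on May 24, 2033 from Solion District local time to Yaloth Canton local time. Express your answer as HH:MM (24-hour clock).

13:00

1 March 2033 is a Tuesday, so the first Sunday is March 6 and the third is March 20.
1 September 2033 is a Thursday, so the first Monday is September 5 and the fourth is September 26.
May 24, 2033 lies within the daylight-saving period (20 March – 26 September), so Solion District is on daylight time, UTC+09:00.
22:00 Solion District − 9h = 13:00 UTC.
1 April 2033 is a Friday, so Sundays fall on 3, 10, 17, 24; the last is April 24.
1 November 2033 is a Tuesday, so Mondays fall on 7, 14, 21, 28; the last is November 28.
At the standard offset (UTC−01:00), 13:00 UTC − 1h = 12:00 Yaloth Canton standard time.
The standard-time date in Yaloth Canton, May 24, 2033, falls between 24 April and 28 November, so daylight saving is in effect and Yaloth Canton is at UTC+00:00.
13:00 UTC + 0h = 13:00 Yaloth Canton.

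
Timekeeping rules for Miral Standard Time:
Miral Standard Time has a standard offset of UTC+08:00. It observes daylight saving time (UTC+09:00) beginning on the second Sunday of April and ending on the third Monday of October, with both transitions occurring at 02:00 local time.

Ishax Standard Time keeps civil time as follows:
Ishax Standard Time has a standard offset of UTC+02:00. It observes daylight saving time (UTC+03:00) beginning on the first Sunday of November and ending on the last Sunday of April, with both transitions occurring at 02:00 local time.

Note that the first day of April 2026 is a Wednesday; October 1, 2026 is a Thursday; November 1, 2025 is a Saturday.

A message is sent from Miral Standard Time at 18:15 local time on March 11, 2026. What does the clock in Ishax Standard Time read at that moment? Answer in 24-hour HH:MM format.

13:15

1 April 2026 is a Wednesday, so the first Sunday is April 5 and the second is April 12.
1 October 2026 is a Thursday, so the first Monday is October 5 and the third is October 19.
March 11, 2026 does not fall between 12 April and 19 October, so daylight saving is not in effect and Miral Standard Time is at UTC+08:00.
18:15 Miral Standard Time − 8h = 10:15 UTC.
1 November 2025 is a Saturday, so the first Sunday is November 2.
1 April 2026 is a Wednesday, so Sundays fall on 5, 12, 19, 26; the last is April 26.
At the standard offset (UTC+02:00), 10:15 UTC + 2h = 12:15 Ishax Standard Time standard time.
Daylight saving runs 2 November 2025 – 26 April 2026; the standard-time date in Ishax Standard Time, March 11, 2026, is inside that window, so Ishax Standard Time is at UTC+03:00.
10:15 UTC + 3h = 13:15 Ishax Standard Time.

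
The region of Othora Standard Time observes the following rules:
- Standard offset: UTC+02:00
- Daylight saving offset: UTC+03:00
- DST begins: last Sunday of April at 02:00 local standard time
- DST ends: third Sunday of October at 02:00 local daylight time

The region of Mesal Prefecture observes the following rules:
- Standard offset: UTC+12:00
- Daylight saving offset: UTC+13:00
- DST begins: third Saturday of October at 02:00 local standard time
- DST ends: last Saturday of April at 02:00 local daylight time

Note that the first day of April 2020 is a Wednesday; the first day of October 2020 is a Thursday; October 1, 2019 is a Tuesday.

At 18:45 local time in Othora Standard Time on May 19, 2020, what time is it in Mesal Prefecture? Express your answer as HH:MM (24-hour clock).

03:45

1 April 2020 is a Wednesday, so Sundays fall on 5, 12, 19, 26; the last is April 26.
1 October 2020 is a Thursday, so the first Sunday is October 4 and the third is October 18.
May 19, 2020 falls between 26 April and 18 October, so daylight saving is in effect and Othora Standard Time is at UTC+03:00.
18:45 Othora Standard Time − 3h = 15:45 UTC.
1 October 2019 is a Tuesday, so the first Saturday is October 5 and the third is October 19.
1 April 2020 is a Wednesday, so Saturdays fall on 4, 11, 18, 25; the last is April 25.
At the standard offset (UTC+12:00), 15:45 UTC + 12h = 03:45 Mesal Prefecture standard time (rolling into the next day, 20 May 2020).
The standard-time date in Mesal Prefecture, May 20, 2020, does not fall between 19 October 2019 and 25 April 2020, so daylight saving is not in effect and Mesal Prefecture is at UTC+12:00.
15:45 UTC + 12h = 03:45 Mesal Prefecture (rolling into the next day, 20 May 2020).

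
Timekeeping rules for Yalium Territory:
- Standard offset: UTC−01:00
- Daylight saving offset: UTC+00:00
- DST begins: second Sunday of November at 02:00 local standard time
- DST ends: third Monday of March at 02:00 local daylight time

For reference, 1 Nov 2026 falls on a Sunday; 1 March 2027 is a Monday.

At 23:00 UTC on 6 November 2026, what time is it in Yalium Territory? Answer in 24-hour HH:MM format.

1 November 2026 is a Sunday, so the first Sunday is November 1 and the second is November 8.
1 March 2027 is a Monday, so the first Monday is March 1 and the third is March 15.
At the standard offset (UTC−01:00), 23:00 UTC − 1h = 22:00 Yalium Territory standard time.
Daylight saving runs 8 November 2026 – 15 March 2027; the standard-time date in Yalium Territory, 6 November 2026, is outside that window, so Yalium Territory is on standard time at UTC−01:00.
23:00 UTC − 1h = 22:00 local.

22:00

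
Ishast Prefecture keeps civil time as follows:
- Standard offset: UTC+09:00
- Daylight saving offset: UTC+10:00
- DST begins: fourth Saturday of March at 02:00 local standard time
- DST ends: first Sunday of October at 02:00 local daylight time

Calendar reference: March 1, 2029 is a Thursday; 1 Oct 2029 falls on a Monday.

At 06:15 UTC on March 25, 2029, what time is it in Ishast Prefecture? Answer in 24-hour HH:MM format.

1 March 2029 is a Thursday, so the first Saturday is March 3 and the fourth is March 24.
1 October 2029 is a Monday, so the first Sunday is October 7.
At the standard offset (UTC+09:00), 06:15 UTC + 9h = 15:15 Ishast Prefecture standard time.
The standard-time date in Ishast Prefecture, March 25, 2029, lies within the daylight-saving period (24 March – 7 October), so Ishast Prefecture is on daylight time, UTC+10:00.
06:15 UTC + 10h = 16:15 local.

16:15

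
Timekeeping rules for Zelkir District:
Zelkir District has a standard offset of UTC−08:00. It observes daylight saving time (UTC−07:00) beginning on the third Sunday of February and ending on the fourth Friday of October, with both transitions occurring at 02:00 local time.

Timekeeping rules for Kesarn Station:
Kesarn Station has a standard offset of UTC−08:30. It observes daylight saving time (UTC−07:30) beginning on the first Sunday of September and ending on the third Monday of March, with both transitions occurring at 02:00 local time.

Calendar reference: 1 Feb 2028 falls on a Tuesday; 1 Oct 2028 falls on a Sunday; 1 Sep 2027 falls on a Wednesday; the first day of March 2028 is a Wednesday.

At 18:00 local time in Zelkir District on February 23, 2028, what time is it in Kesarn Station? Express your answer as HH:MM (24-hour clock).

1 February 2028 is a Tuesday, so the first Sunday is February 6 and the third is February 20.
1 October 2028 is a Sunday, so the first Friday is October 6 and the fourth is October 27.
February 23, 2028 falls between 20 February and 27 October, so daylight saving is in effect and Zelkir District is at UTC−07:00.
18:00 Zelkir District + 7h = 01:00 UTC (rolling into the next day, 24 February 2028).
1 September 2027 is a Wednesday, so the first Sunday is September 5.
1 March 2028 is a Wednesday, so the first Monday is March 6 and the third is March 20.
At the standard offset (UTC−08:30), 01:00 UTC − 8h30m = 16:30 Kesarn Station standard time (rolling into the previous day, 23 February 2028).
The standard-time date in Kesarn Station, February 23, 2028, falls between 5 September 2027 and 20 March 2028, so daylight saving is in effect and Kesarn Station is at UTC−07:30.
01:00 UTC − 7h30m = 17:30 Kesarn Station (rolling into the previous day, 23 February 2028).

17:30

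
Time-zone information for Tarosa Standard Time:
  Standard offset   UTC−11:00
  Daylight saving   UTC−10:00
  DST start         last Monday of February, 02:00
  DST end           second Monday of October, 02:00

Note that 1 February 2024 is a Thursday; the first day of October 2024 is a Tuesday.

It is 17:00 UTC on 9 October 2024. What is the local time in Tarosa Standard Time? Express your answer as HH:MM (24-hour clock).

1 February 2024 is a Thursday, so Mondays fall on 5, 12, 19, 26; the last is February 26.
1 October 2024 is a Tuesday, so the first Monday is October 7 and the second is October 14.
At the standard offset (UTC−11:00), 17:00 UTC − 11h = 06:00 Tarosa Standard Time standard time.
Daylight saving runs 26 February – 14 October; the standard-time date in Tarosa Standard Time, 9 October 2024, is inside that window, so Tarosa Standard Time is at UTC−10:00.
17:00 UTC − 10h = 07:00 local.

07:00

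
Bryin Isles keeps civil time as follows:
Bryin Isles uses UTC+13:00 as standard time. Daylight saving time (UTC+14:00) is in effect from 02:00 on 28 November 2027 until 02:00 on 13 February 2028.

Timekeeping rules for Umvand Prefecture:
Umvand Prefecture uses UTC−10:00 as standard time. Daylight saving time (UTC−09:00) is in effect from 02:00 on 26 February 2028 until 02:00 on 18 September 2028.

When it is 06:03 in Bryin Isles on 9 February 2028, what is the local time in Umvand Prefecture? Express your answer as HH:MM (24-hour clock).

06:03

9 February 2028 lies within the daylight-saving period (28 November 2027 – 13 February 2028), so Bryin Isles is on daylight time, UTC+14:00.
06:03 Bryin Isles − 14h = 16:03 UTC (rolling into the previous day, 8 February 2028).
At the standard offset (UTC−10:00), 16:03 UTC − 10h = 06:03 Umvand Prefecture standard time.
The standard-time date in Umvand Prefecture, 8 February 2028, is outside the daylight-saving period (26 February – 18 September), so Umvand Prefecture is on standard time, UTC−10:00.
16:03 UTC − 10h = 06:03 Umvand Prefecture.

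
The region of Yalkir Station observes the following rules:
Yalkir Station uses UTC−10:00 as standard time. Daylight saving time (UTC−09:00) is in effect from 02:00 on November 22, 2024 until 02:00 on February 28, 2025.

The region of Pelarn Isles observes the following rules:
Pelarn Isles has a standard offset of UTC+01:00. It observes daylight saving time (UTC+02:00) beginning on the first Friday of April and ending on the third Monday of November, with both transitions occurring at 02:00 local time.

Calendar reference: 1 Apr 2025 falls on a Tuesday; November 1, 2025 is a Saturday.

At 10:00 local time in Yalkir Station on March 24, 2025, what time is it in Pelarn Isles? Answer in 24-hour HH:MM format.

March 24, 2025 is outside the daylight-saving period (22 November 2024 – 28 February 2025), so Yalkir Station is on standard time, UTC−10:00.
10:00 Yalkir Station + 10h = 20:00 UTC.
1 April 2025 is a Tuesday, so the first Friday is April 4.
1 November 2025 is a Saturday, so the first Monday is November 3 and the third is November 17.
At the standard offset (UTC+01:00), 20:00 UTC + 1h = 21:00 Pelarn Isles standard time.
The standard-time date in Pelarn Isles, March 24, 2025, is outside the daylight-saving period (4 April – 17 November), so Pelarn Isles is on standard time, UTC+01:00.
20:00 UTC + 1h = 21:00 Pelarn Isles.

21:00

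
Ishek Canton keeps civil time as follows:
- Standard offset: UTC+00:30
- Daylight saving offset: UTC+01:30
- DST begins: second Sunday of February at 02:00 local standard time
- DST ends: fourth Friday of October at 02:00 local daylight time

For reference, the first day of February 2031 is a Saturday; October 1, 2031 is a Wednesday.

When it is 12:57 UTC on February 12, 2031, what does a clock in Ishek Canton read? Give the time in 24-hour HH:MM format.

1 February 2031 is a Saturday, so the first Sunday is February 2 and the second is February 9.
1 October 2031 is a Wednesday, so the first Friday is October 3 and the fourth is October 24.
At the standard offset (UTC+00:30), 12:57 UTC + 0h30m = 13:27 Ishek Canton standard time.
The standard-time date in Ishek Canton, February 12, 2031, falls between 9 February and 24 October, so daylight saving is in effect and Ishek Canton is at UTC+01:30.
12:57 UTC + 1h30m = 14:27 local.

14:27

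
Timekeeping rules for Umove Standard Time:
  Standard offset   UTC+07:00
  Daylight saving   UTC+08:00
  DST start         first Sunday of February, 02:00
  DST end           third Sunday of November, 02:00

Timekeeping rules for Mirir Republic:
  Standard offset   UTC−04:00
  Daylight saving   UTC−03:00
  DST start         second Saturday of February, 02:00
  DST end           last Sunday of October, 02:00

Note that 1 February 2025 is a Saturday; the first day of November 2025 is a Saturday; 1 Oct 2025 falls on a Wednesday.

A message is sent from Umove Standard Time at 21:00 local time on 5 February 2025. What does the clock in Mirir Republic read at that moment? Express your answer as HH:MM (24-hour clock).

09:00

1 February 2025 is a Saturday, so the first Sunday is February 2.
1 November 2025 is a Saturday, so the first Sunday is November 2 and the third is November 16.
5 February 2025 falls between 2 February and 16 November, so daylight saving is in effect and Umove Standard Time is at UTC+08:00.
21:00 Umove Standard Time − 8h = 13:00 UTC.
1 February 2025 is a Saturday, so the first Saturday is February 1 and the second is February 8.
1 October 2025 is a Wednesday, so Sundays fall on 5, 12, 19, 26; the last is October 26.
At the standard offset (UTC−04:00), 13:00 UTC − 4h = 09:00 Mirir Republic standard time.
Daylight saving runs 8 February – 26 October; the standard-time date in Mirir Republic, 5 February 2025, is outside that window, so Mirir Republic is on standard time at UTC−04:00.
13:00 UTC − 4h = 09:00 Mirir Republic.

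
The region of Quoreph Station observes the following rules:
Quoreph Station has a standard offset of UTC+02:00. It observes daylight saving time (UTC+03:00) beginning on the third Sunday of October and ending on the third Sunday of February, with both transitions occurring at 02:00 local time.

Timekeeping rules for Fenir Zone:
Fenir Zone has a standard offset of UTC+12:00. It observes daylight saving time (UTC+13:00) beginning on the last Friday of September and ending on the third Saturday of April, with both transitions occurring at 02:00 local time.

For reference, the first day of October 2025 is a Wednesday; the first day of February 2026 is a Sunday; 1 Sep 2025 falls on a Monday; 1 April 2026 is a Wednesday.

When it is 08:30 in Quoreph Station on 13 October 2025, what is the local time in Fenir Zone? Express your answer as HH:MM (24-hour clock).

19:30

1 October 2025 is a Wednesday, so the first Sunday is October 5 and the third is October 19.
1 February 2026 is a Sunday, so the first Sunday is February 1 and the third is February 15.
Daylight saving runs 19 October 2025 – 15 February 2026; 13 October 2025 is outside that window, so Quoreph Station is on standard time at UTC+02:00.
08:30 Quoreph Station − 2h = 06:30 UTC.
1 September 2025 is a Monday, so Fridays fall on 5, 12, 19, 26; the last is September 26.
1 April 2026 is a Wednesday, so the first Saturday is April 4 and the third is April 18.
At the standard offset (UTC+12:00), 06:30 UTC + 12h = 18:30 Fenir Zone standard time.
Daylight saving runs 26 September 2025 – 18 April 2026; the standard-time date in Fenir Zone, 13 October 2025, is inside that window, so Fenir Zone is at UTC+13:00.
06:30 UTC + 13h = 19:30 Fenir Zone.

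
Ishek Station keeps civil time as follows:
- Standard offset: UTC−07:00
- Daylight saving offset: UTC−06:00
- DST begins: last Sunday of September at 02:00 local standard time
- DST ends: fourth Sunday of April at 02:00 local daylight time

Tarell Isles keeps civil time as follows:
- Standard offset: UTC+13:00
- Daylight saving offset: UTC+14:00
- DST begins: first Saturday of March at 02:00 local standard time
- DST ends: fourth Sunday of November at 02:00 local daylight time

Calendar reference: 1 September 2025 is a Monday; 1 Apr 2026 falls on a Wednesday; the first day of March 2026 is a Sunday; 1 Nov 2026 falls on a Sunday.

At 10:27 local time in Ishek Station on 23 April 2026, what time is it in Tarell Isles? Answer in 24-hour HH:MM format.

06:27

1 September 2025 is a Monday, so Sundays fall on 7, 14, 21, 28; the last is September 28.
1 April 2026 is a Wednesday, so the first Sunday is April 5 and the fourth is April 26.
Daylight saving runs 28 September 2025 – 26 April 2026; 23 April 2026 is inside that window, so Ishek Station is at UTC−06:00.
10:27 Ishek Station + 6h = 16:27 UTC.
1 March 2026 is a Sunday, so the first Saturday is March 7.
1 November 2026 is a Sunday, so the first Sunday is November 1 and the fourth is November 22.
At the standard offset (UTC+13:00), 16:27 UTC + 13h = 05:27 Tarell Isles standard time (rolling into the next day, 24 April 2026).
Daylight saving runs 7 March – 22 November; the standard-time date in Tarell Isles, 24 April 2026, is inside that window, so Tarell Isles is at UTC+14:00.
16:27 UTC + 14h = 06:27 Tarell Isles (rolling into the next day, 24 April 2026).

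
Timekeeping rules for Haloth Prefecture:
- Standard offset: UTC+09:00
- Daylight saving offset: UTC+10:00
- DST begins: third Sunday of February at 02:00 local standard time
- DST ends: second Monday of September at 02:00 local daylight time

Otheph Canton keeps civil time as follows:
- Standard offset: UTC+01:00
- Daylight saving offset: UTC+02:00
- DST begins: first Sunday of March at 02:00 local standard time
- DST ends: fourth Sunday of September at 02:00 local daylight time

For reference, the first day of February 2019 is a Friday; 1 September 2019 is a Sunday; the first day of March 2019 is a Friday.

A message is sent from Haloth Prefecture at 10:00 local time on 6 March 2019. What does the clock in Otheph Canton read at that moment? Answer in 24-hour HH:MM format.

1 February 2019 is a Friday, so the first Sunday is February 3 and the third is February 17.
1 September 2019 is a Sunday, so the first Monday is September 2 and the second is September 9.
Daylight saving runs 17 February – 9 September; 6 March 2019 is inside that window, so Haloth Prefecture is at UTC+10:00.
10:00 Haloth Prefecture − 10h = 00:00 UTC.
1 March 2019 is a Friday, so the first Sunday is March 3.
1 September 2019 is a Sunday, so the first Sunday is September 1 and the fourth is September 22.
At the standard offset (UTC+01:00), 00:00 UTC + 1h = 01:00 Otheph Canton standard time.
The standard-time date in Otheph Canton, 6 March 2019, falls between 3 March and 22 September, so daylight saving is in effect and Otheph Canton is at UTC+02:00.
00:00 UTC + 2h = 02:00 Otheph Canton.

02:00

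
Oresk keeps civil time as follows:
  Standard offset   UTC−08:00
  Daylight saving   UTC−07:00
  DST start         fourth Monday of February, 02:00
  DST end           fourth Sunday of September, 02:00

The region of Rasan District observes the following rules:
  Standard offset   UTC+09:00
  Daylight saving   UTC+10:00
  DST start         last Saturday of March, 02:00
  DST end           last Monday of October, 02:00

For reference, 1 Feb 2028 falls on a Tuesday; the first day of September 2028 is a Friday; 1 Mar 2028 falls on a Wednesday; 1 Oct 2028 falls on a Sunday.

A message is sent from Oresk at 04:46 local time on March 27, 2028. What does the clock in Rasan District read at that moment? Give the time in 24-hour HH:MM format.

21:46

1 February 2028 is a Tuesday, so the first Monday is February 7 and the fourth is February 28.
1 September 2028 is a Friday, so the first Sunday is September 3 and the fourth is September 24.
March 27, 2028 falls between 28 February and 24 September, so daylight saving is in effect and Oresk is at UTC−07:00.
04:46 Oresk + 7h = 11:46 UTC.
1 March 2028 is a Wednesday, so Saturdays fall on 4, 11, 18, 25; the last is March 25.
1 October 2028 is a Sunday, so Mondays fall on 2, 9, 16, 23, 30; the last is October 30.
At the standard offset (UTC+09:00), 11:46 UTC + 9h = 20:46 Rasan District standard time.
Daylight saving runs 25 March – 30 October; the standard-time date in Rasan District, March 27, 2028, is inside that window, so Rasan District is at UTC+10:00.
11:46 UTC + 10h = 21:46 Rasan District.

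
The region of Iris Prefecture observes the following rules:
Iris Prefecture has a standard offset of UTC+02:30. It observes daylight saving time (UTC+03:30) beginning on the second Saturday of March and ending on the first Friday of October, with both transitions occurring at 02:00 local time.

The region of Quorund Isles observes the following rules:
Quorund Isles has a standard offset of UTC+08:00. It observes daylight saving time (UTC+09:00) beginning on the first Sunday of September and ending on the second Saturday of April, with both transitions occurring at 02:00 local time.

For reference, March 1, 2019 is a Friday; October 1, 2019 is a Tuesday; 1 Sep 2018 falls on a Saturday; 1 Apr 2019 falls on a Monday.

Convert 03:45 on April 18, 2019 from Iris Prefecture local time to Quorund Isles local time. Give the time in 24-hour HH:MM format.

1 March 2019 is a Friday, so the first Saturday is March 2 and the second is March 9.
1 October 2019 is a Tuesday, so the first Friday is October 4.
April 18, 2019 lies within the daylight-saving period (9 March – 4 October), so Iris Prefecture is on daylight time, UTC+03:30.
03:45 Iris Prefecture − 3h30m = 00:15 UTC.
1 September 2018 is a Saturday, so the first Sunday is September 2.
1 April 2019 is a Monday, so the first Saturday is April 6 and the second is April 13.
At the standard offset (UTC+08:00), 00:15 UTC + 8h = 08:15 Quorund Isles standard time.
The standard-time date in Quorund Isles, April 18, 2019, does not fall between 2 September 2018 and 13 April 2019, so daylight saving is not in effect and Quorund Isles is at UTC+08:00.
00:15 UTC + 8h = 08:15 Quorund Isles.

08:15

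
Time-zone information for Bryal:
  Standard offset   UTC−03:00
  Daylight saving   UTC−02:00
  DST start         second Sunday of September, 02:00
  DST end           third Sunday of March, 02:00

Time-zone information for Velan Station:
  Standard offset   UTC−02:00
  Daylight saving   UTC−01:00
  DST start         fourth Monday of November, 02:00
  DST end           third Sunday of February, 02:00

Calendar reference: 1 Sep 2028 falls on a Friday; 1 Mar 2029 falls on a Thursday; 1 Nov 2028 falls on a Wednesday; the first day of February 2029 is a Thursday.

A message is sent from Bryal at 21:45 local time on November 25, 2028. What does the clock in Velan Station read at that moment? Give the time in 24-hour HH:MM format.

21:45

1 September 2028 is a Friday, so the first Sunday is September 3 and the second is September 10.
1 March 2029 is a Thursday, so the first Sunday is March 4 and the third is March 18.
November 25, 2028 lies within the daylight-saving period (10 September 2028 – 18 March 2029), so Bryal is on daylight time, UTC−02:00.
21:45 Bryal + 2h = 23:45 UTC.
1 November 2028 is a Wednesday, so the first Monday is November 6 and the fourth is November 27.
1 February 2029 is a Thursday, so the first Sunday is February 4 and the third is February 18.
At the standard offset (UTC−02:00), 23:45 UTC − 2h = 21:45 Velan Station standard time.
The standard-time date in Velan Station, November 25, 2028, does not fall between 27 November 2028 and 18 February 2029, so daylight saving is not in effect and Velan Station is at UTC−02:00.
23:45 UTC − 2h = 21:45 Velan Station.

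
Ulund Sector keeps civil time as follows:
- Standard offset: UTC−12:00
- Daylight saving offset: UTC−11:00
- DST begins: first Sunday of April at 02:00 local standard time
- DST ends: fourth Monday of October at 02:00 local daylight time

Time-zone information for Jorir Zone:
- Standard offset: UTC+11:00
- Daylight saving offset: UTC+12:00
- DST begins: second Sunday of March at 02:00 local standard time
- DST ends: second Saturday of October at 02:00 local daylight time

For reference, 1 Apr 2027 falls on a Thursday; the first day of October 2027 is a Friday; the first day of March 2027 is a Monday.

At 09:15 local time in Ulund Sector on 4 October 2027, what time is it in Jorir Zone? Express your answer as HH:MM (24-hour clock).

1 April 2027 is a Thursday, so the first Sunday is April 4.
1 October 2027 is a Friday, so the first Monday is October 4 and the fourth is October 25.
4 October 2027 lies within the daylight-saving period (4 April – 25 October), so Ulund Sector is on daylight time, UTC−11:00.
09:15 Ulund Sector + 11h = 20:15 UTC.
1 March 2027 is a Monday, so the first Sunday is March 7 and the second is March 14.
1 October 2027 is a Friday, so the first Saturday is October 2 and the second is October 9.
At the standard offset (UTC+11:00), 20:15 UTC + 11h = 07:15 Jorir Zone standard time (rolling into the next day, 5 October 2027).
Daylight saving runs 14 March – 9 October; the standard-time date in Jorir Zone, 5 October 2027, is inside that window, so Jorir Zone is at UTC+12:00.
20:15 UTC + 12h = 08:15 Jorir Zone (rolling into the next day, 5 October 2027).

08:15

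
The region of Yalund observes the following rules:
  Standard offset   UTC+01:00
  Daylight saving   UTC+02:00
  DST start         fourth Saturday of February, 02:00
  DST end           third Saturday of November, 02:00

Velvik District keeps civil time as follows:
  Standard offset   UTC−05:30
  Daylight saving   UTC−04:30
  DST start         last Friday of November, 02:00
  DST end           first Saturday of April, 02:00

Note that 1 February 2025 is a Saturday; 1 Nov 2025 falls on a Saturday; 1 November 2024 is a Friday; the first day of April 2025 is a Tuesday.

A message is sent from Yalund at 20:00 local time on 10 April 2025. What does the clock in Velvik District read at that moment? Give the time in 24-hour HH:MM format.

12:30

1 February 2025 is a Saturday, so the first Saturday is February 1 and the fourth is February 22.
1 November 2025 is a Saturday, so the first Saturday is November 1 and the third is November 15.
10 April 2025 falls between 22 February and 15 November, so daylight saving is in effect and Yalund is at UTC+02:00.
20:00 Yalund − 2h = 18:00 UTC.
1 November 2024 is a Friday, so Fridays fall on 1, 8, 15, 22, 29; the last is November 29.
1 April 2025 is a Tuesday, so the first Saturday is April 5.
At the standard offset (UTC−05:30), 18:00 UTC − 5h30m = 12:30 Velvik District standard time.
The standard-time date in Velvik District, 10 April 2025, is outside the daylight-saving period (29 November 2024 – 5 April 2025), so Velvik District is on standard time, UTC−05:30.
18:00 UTC − 5h30m = 12:30 Velvik District.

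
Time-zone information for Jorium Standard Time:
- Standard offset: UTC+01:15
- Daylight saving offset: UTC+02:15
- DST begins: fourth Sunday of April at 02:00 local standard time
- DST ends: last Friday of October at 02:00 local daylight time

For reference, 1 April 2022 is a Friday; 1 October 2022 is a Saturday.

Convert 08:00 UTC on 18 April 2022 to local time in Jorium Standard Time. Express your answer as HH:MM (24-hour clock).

1 April 2022 is a Friday, so the first Sunday is April 3 and the fourth is April 24.
1 October 2022 is a Saturday, so Fridays fall on 7, 14, 21, 28; the last is October 28.
At the standard offset (UTC+01:15), 08:00 UTC + 1h15m = 09:15 Jorium Standard Time standard time.
The standard-time date in Jorium Standard Time, 18 April 2022, does not fall between 24 April and 28 October, so daylight saving is not in effect and Jorium Standard Time is at UTC+01:15.
08:00 UTC + 1h15m = 09:15 local.

09:15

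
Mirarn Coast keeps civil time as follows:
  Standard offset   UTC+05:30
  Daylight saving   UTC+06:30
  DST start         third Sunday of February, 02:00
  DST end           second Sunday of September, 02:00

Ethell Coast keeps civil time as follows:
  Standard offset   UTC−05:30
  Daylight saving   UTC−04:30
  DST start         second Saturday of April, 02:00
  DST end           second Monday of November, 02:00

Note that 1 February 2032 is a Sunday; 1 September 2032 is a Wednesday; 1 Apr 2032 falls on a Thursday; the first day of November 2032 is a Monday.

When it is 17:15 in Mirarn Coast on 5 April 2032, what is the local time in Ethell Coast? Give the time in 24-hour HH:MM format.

05:15

1 February 2032 is a Sunday, so the first Sunday is February 1 and the third is February 15.
1 September 2032 is a Wednesday, so the first Sunday is September 5 and the second is September 12.
5 April 2032 falls between 15 February and 12 September, so daylight saving is in effect and Mirarn Coast is at UTC+06:30.
17:15 Mirarn Coast − 6h30m = 10:45 UTC.
1 April 2032 is a Thursday, so the first Saturday is April 3 and the second is April 10.
1 November 2032 is a Monday, so the first Monday is November 1 and the second is November 8.
At the standard offset (UTC−05:30), 10:45 UTC − 5h30m = 05:15 Ethell Coast standard time.
The standard-time date in Ethell Coast, 5 April 2032, does not fall between 10 April and 8 November, so daylight saving is not in effect and Ethell Coast is at UTC−05:30.
10:45 UTC − 5h30m = 05:15 Ethell Coast.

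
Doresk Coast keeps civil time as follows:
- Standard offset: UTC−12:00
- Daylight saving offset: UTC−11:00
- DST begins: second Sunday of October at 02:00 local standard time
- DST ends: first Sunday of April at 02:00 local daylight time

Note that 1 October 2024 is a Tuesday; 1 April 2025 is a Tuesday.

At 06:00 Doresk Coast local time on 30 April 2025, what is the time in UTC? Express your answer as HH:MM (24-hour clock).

1 October 2024 is a Tuesday, so the first Sunday is October 6 and the second is October 13.
1 April 2025 is a Tuesday, so the first Sunday is April 6.
30 April 2025 is outside the daylight-saving period (13 October 2024 – 6 April 2025), so Doresk Coast is on standard time, UTC−12:00.
06:00 local + 12h = 18:00 UTC.

18:00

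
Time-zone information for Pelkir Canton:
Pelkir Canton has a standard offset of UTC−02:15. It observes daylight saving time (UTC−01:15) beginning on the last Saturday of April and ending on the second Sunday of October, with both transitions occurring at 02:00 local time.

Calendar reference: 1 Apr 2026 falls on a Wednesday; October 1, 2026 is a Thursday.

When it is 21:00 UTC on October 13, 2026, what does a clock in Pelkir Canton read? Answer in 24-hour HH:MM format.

1 April 2026 is a Wednesday, so Saturdays fall on 4, 11, 18, 25; the last is April 25.
1 October 2026 is a Thursday, so the first Sunday is October 4 and the second is October 11.
At the standard offset (UTC−02:15), 21:00 UTC − 2h15m = 18:45 Pelkir Canton standard time.
The standard-time date in Pelkir Canton, October 13, 2026, is outside the daylight-saving period (25 April – 11 October), so Pelkir Canton is on standard time, UTC−02:15.
21:00 UTC − 2h15m = 18:45 local.

18:45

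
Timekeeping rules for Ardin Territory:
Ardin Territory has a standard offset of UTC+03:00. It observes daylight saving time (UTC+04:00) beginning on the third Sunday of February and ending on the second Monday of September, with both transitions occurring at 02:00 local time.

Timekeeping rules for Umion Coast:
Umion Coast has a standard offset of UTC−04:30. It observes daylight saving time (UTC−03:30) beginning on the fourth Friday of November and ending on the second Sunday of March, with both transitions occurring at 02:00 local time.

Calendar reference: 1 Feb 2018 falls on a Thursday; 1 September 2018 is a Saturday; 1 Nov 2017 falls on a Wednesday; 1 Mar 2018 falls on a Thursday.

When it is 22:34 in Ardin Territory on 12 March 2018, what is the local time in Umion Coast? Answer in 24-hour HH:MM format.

1 February 2018 is a Thursday, so the first Sunday is February 4 and the third is February 18.
1 September 2018 is a Saturday, so the first Monday is September 3 and the second is September 10.
12 March 2018 falls between 18 February and 10 September, so daylight saving is in effect and Ardin Territory is at UTC+04:00.
22:34 Ardin Territory − 4h = 18:34 UTC.
1 November 2017 is a Wednesday, so the first Friday is November 3 and the fourth is November 24.
1 March 2018 is a Thursday, so the first Sunday is March 4 and the second is March 11.
At the standard offset (UTC−04:30), 18:34 UTC − 4h30m = 14:04 Umion Coast standard time.
The standard-time date in Umion Coast, 12 March 2018, does not fall between 24 November 2017 and 11 March 2018, so daylight saving is not in effect and Umion Coast is at UTC−04:30.
18:34 UTC − 4h30m = 14:04 Umion Coast.

14:04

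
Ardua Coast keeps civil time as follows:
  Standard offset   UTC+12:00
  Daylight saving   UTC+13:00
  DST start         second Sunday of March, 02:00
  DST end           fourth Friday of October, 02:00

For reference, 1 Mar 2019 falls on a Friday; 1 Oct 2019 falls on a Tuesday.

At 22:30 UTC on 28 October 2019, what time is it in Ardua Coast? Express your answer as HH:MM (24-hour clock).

10:30

1 March 2019 is a Friday, so the first Sunday is March 3 and the second is March 10.
1 October 2019 is a Tuesday, so the first Friday is October 4 and the fourth is October 25.
At the standard offset (UTC+12:00), 22:30 UTC + 12h = 10:30 Ardua Coast standard time (rolling into the next day, 29 October 2019).
The standard-time date in Ardua Coast, 29 October 2019, is outside the daylight-saving period (10 March – 25 October), so Ardua Coast is on standard time, UTC+12:00.
22:30 UTC + 12h = 10:30 local (rolling into the next day, 29 October 2019).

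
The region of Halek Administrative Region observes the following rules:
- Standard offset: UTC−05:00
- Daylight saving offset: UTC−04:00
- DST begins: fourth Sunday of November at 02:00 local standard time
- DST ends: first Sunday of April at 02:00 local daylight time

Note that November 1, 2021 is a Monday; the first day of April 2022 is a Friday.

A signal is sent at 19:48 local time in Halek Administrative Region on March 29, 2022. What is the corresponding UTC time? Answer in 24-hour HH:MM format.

1 November 2021 is a Monday, so the first Sunday is November 7 and the fourth is November 28.
1 April 2022 is a Friday, so the first Sunday is April 3.
March 29, 2022 falls between 28 November 2021 and 3 April 2022, so daylight saving is in effect and Halek Administrative Region is at UTC−04:00.
19:48 local + 4h = 23:48 UTC.

23:48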